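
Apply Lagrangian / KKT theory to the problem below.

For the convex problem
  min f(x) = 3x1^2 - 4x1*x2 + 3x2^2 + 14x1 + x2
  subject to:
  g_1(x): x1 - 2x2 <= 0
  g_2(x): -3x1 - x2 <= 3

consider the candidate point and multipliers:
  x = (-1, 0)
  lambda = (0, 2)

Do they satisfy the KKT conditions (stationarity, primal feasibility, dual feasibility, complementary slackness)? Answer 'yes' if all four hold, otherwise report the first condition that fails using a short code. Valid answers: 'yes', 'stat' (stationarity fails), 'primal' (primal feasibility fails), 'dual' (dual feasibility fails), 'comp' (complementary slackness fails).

Gradient of f: grad f(x) = Q x + c = (8, 5)
Constraint values g_i(x) = a_i^T x - b_i:
  g_1((-1, 0)) = -1
  g_2((-1, 0)) = 0
Stationarity residual: grad f(x) + sum_i lambda_i a_i = (2, 3)
  -> stationarity FAILS
Primal feasibility (all g_i <= 0): OK
Dual feasibility (all lambda_i >= 0): OK
Complementary slackness (lambda_i * g_i(x) = 0 for all i): OK

Verdict: the first failing condition is stationarity -> stat.

stat


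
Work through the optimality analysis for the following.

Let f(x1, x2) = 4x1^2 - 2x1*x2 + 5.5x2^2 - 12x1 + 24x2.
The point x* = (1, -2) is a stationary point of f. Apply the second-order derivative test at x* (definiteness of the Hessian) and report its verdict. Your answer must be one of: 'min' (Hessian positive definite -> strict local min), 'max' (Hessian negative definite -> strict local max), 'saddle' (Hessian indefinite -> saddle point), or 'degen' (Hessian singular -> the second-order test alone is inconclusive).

Compute the Hessian H = grad^2 f:
  H = [[8, -2], [-2, 11]]
Verify stationarity: grad f(x*) = H x* + g = (0, 0).
Eigenvalues of H: 7, 12.
Both eigenvalues > 0, so H is positive definite -> x* is a strict local min.

min


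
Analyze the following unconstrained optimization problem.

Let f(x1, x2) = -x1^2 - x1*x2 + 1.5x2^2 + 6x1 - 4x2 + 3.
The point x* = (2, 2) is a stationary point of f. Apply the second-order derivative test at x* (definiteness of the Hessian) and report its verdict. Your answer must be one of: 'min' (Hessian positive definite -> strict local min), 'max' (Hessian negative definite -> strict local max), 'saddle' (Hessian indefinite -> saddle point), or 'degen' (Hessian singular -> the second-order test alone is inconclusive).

Compute the Hessian H = grad^2 f:
  H = [[-2, -1], [-1, 3]]
Verify stationarity: grad f(x*) = H x* + g = (0, 0).
Eigenvalues of H: -2.1926, 3.1926.
Eigenvalues have mixed signs, so H is indefinite -> x* is a saddle point.

saddle


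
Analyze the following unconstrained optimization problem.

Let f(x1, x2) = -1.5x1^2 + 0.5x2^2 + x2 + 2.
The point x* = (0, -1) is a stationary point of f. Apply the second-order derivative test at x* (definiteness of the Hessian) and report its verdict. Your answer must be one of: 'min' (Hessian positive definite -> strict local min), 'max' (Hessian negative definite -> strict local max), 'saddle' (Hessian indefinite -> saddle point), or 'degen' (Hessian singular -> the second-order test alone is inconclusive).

Compute the Hessian H = grad^2 f:
  H = [[-3, 0], [0, 1]]
Verify stationarity: grad f(x*) = H x* + g = (0, 0).
Eigenvalues of H: -3, 1.
Eigenvalues have mixed signs, so H is indefinite -> x* is a saddle point.

saddle


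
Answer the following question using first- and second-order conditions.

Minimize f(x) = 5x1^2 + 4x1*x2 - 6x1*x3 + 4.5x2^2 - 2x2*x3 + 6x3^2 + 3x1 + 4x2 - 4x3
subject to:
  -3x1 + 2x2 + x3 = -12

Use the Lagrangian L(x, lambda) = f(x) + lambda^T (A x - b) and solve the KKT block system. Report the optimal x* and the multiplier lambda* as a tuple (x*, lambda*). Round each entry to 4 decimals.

Form the Lagrangian:
  L(x, lambda) = (1/2) x^T Q x + c^T x + lambda^T (A x - b)
Stationarity (grad_x L = 0): Q x + c + A^T lambda = 0.
Primal feasibility: A x = b.

This gives the KKT block system:
  [ Q   A^T ] [ x     ]   [-c ]
  [ A    0  ] [ lambda ] = [ b ]

Solving the linear system:
  x*      = (2.6225, -2.4832, 0.8338)
  lambda* = (4.7631)
  f(x*)   = 25.8785

x* = (2.6225, -2.4832, 0.8338), lambda* = (4.7631)


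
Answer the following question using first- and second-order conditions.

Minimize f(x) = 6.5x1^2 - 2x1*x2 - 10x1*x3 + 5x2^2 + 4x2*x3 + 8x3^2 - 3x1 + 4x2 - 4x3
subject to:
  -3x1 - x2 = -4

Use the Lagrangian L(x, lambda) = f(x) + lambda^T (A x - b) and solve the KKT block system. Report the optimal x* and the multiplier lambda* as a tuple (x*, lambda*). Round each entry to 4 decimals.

Form the Lagrangian:
  L(x, lambda) = (1/2) x^T Q x + c^T x + lambda^T (A x - b)
Stationarity (grad_x L = 0): Q x + c + A^T lambda = 0.
Primal feasibility: A x = b.

This gives the KKT block system:
  [ Q   A^T ] [ x     ]   [-c ]
  [ A    0  ] [ lambda ] = [ b ]

Solving the linear system:
  x*      = (1.4926, -0.4779, 1.3024)
  lambda* = (1.4454)
  f(x*)   = -2.9086

x* = (1.4926, -0.4779, 1.3024), lambda* = (1.4454)


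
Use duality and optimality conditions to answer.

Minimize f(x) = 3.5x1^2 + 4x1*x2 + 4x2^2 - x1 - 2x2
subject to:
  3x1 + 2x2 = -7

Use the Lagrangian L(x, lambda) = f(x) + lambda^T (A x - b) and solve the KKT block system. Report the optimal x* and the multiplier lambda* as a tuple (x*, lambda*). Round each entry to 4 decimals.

Form the Lagrangian:
  L(x, lambda) = (1/2) x^T Q x + c^T x + lambda^T (A x - b)
Stationarity (grad_x L = 0): Q x + c + A^T lambda = 0.
Primal feasibility: A x = b.

This gives the KKT block system:
  [ Q   A^T ] [ x     ]   [-c ]
  [ A    0  ] [ lambda ] = [ b ]

Solving the linear system:
  x*      = (-2.3077, -0.0385)
  lambda* = (5.7692)
  f(x*)   = 21.3846

x* = (-2.3077, -0.0385), lambda* = (5.7692)


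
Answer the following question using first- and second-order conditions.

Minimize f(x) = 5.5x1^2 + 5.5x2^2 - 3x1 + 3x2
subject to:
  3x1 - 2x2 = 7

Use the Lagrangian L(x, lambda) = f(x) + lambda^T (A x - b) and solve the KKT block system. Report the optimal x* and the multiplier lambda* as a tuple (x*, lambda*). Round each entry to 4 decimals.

Form the Lagrangian:
  L(x, lambda) = (1/2) x^T Q x + c^T x + lambda^T (A x - b)
Stationarity (grad_x L = 0): Q x + c + A^T lambda = 0.
Primal feasibility: A x = b.

This gives the KKT block system:
  [ Q   A^T ] [ x     ]   [-c ]
  [ A    0  ] [ lambda ] = [ b ]

Solving the linear system:
  x*      = (1.5734, -1.1399)
  lambda* = (-4.7692)
  f(x*)   = 12.6224

x* = (1.5734, -1.1399), lambda* = (-4.7692)


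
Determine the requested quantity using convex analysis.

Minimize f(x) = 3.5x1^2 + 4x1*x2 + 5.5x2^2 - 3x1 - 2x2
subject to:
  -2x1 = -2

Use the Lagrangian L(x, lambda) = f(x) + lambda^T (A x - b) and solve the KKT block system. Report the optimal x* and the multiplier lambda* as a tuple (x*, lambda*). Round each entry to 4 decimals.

Form the Lagrangian:
  L(x, lambda) = (1/2) x^T Q x + c^T x + lambda^T (A x - b)
Stationarity (grad_x L = 0): Q x + c + A^T lambda = 0.
Primal feasibility: A x = b.

This gives the KKT block system:
  [ Q   A^T ] [ x     ]   [-c ]
  [ A    0  ] [ lambda ] = [ b ]

Solving the linear system:
  x*      = (1, -0.1818)
  lambda* = (1.6364)
  f(x*)   = 0.3182

x* = (1, -0.1818), lambda* = (1.6364)


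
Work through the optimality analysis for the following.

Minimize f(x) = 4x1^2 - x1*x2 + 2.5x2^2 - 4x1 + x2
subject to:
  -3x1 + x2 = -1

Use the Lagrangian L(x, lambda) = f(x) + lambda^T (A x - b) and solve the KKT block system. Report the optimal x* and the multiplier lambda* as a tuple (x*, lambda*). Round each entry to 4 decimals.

Form the Lagrangian:
  L(x, lambda) = (1/2) x^T Q x + c^T x + lambda^T (A x - b)
Stationarity (grad_x L = 0): Q x + c + A^T lambda = 0.
Primal feasibility: A x = b.

This gives the KKT block system:
  [ Q   A^T ] [ x     ]   [-c ]
  [ A    0  ] [ lambda ] = [ b ]

Solving the linear system:
  x*      = (0.3191, -0.0426)
  lambda* = (-0.4681)
  f(x*)   = -0.8936

x* = (0.3191, -0.0426), lambda* = (-0.4681)


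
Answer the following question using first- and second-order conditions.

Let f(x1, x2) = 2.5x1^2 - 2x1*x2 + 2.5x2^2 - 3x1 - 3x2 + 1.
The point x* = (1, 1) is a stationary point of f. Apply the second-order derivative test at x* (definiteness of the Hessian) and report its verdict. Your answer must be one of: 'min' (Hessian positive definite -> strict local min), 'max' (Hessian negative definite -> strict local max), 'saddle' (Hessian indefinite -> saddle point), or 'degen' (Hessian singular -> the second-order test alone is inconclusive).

Compute the Hessian H = grad^2 f:
  H = [[5, -2], [-2, 5]]
Verify stationarity: grad f(x*) = H x* + g = (0, 0).
Eigenvalues of H: 3, 7.
Both eigenvalues > 0, so H is positive definite -> x* is a strict local min.

min


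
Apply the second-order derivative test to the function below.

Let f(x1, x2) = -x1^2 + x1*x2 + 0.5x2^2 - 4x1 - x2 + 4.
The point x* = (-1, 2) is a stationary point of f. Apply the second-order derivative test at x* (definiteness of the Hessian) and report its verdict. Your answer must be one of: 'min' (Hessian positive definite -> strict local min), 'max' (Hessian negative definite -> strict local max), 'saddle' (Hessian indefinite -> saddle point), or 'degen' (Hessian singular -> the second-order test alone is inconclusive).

Compute the Hessian H = grad^2 f:
  H = [[-2, 1], [1, 1]]
Verify stationarity: grad f(x*) = H x* + g = (0, 0).
Eigenvalues of H: -2.3028, 1.3028.
Eigenvalues have mixed signs, so H is indefinite -> x* is a saddle point.

saddle


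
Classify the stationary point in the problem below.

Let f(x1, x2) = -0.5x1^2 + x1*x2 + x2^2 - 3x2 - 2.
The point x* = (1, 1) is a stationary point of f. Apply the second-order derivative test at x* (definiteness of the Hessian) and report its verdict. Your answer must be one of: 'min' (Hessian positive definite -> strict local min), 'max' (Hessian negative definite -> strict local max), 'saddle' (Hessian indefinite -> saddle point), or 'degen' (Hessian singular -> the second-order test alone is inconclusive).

Compute the Hessian H = grad^2 f:
  H = [[-1, 1], [1, 2]]
Verify stationarity: grad f(x*) = H x* + g = (0, 0).
Eigenvalues of H: -1.3028, 2.3028.
Eigenvalues have mixed signs, so H is indefinite -> x* is a saddle point.

saddle


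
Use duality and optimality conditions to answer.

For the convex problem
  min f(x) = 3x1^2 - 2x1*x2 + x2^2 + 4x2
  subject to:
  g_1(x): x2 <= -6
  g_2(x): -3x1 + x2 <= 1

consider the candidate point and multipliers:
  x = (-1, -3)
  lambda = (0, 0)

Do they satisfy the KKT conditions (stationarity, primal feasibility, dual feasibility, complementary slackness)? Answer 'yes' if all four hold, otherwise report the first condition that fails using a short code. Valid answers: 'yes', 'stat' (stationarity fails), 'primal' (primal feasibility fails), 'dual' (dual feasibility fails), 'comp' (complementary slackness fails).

Gradient of f: grad f(x) = Q x + c = (0, 0)
Constraint values g_i(x) = a_i^T x - b_i:
  g_1((-1, -3)) = 3
  g_2((-1, -3)) = -1
Stationarity residual: grad f(x) + sum_i lambda_i a_i = (0, 0)
  -> stationarity OK
Primal feasibility (all g_i <= 0): FAILS
Dual feasibility (all lambda_i >= 0): OK
Complementary slackness (lambda_i * g_i(x) = 0 for all i): OK

Verdict: the first failing condition is primal_feasibility -> primal.

primal


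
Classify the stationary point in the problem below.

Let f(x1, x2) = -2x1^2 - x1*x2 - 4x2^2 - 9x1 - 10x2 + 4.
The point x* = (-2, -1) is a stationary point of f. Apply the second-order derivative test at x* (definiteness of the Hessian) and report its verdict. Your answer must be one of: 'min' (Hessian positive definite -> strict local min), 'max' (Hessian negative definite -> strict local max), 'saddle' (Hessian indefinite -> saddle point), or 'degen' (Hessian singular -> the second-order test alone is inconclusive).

Compute the Hessian H = grad^2 f:
  H = [[-4, -1], [-1, -8]]
Verify stationarity: grad f(x*) = H x* + g = (0, 0).
Eigenvalues of H: -8.2361, -3.7639.
Both eigenvalues < 0, so H is negative definite -> x* is a strict local max.

max


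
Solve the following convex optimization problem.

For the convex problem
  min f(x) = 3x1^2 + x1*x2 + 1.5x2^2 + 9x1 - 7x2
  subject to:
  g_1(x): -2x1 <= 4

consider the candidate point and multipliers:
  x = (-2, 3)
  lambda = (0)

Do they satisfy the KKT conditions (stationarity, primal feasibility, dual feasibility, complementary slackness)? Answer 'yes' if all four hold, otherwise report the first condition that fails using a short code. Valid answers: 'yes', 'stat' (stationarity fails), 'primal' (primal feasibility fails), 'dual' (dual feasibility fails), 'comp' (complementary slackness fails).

Gradient of f: grad f(x) = Q x + c = (0, 0)
Constraint values g_i(x) = a_i^T x - b_i:
  g_1((-2, 3)) = 0
Stationarity residual: grad f(x) + sum_i lambda_i a_i = (0, 0)
  -> stationarity OK
Primal feasibility (all g_i <= 0): OK
Dual feasibility (all lambda_i >= 0): OK
Complementary slackness (lambda_i * g_i(x) = 0 for all i): OK

Verdict: yes, KKT holds.

yes


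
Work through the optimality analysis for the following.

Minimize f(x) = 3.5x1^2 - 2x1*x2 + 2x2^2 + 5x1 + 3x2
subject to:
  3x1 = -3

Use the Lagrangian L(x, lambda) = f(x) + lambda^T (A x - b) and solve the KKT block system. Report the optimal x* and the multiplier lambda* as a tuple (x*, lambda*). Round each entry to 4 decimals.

Form the Lagrangian:
  L(x, lambda) = (1/2) x^T Q x + c^T x + lambda^T (A x - b)
Stationarity (grad_x L = 0): Q x + c + A^T lambda = 0.
Primal feasibility: A x = b.

This gives the KKT block system:
  [ Q   A^T ] [ x     ]   [-c ]
  [ A    0  ] [ lambda ] = [ b ]

Solving the linear system:
  x*      = (-1, -1.25)
  lambda* = (-0.1667)
  f(x*)   = -4.625

x* = (-1, -1.25), lambda* = (-0.1667)


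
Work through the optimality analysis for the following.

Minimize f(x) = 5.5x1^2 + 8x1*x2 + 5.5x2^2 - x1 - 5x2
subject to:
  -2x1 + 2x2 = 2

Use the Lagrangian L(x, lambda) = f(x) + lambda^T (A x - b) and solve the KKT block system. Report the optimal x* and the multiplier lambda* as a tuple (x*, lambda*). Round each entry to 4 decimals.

Form the Lagrangian:
  L(x, lambda) = (1/2) x^T Q x + c^T x + lambda^T (A x - b)
Stationarity (grad_x L = 0): Q x + c + A^T lambda = 0.
Primal feasibility: A x = b.

This gives the KKT block system:
  [ Q   A^T ] [ x     ]   [-c ]
  [ A    0  ] [ lambda ] = [ b ]

Solving the linear system:
  x*      = (-0.3421, 0.6579)
  lambda* = (0.25)
  f(x*)   = -1.7237

x* = (-0.3421, 0.6579), lambda* = (0.25)


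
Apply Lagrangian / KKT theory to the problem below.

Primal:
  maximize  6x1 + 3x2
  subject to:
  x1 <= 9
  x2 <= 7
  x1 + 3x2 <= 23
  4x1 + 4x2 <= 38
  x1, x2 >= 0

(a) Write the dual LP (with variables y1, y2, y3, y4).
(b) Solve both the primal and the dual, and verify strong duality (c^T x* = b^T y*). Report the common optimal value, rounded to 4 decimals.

The standard primal-dual pair for 'max c^T x s.t. A x <= b, x >= 0' is:
  Dual:  min b^T y  s.t.  A^T y >= c,  y >= 0.

So the dual LP is:
  minimize  9y1 + 7y2 + 23y3 + 38y4
  subject to:
    y1 + y3 + 4y4 >= 6
    y2 + 3y3 + 4y4 >= 3
    y1, y2, y3, y4 >= 0

Solving the primal: x* = (9, 0.5).
  primal value c^T x* = 55.5.
Solving the dual: y* = (3, 0, 0, 0.75).
  dual value b^T y* = 55.5.
Strong duality: c^T x* = b^T y*. Confirmed.

55.5


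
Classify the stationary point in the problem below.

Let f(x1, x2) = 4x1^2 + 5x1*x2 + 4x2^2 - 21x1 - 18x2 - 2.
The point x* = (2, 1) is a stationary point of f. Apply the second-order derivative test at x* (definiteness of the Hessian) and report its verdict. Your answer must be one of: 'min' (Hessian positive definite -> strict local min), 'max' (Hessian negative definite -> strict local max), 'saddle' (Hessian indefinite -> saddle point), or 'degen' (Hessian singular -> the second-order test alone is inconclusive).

Compute the Hessian H = grad^2 f:
  H = [[8, 5], [5, 8]]
Verify stationarity: grad f(x*) = H x* + g = (0, 0).
Eigenvalues of H: 3, 13.
Both eigenvalues > 0, so H is positive definite -> x* is a strict local min.

min


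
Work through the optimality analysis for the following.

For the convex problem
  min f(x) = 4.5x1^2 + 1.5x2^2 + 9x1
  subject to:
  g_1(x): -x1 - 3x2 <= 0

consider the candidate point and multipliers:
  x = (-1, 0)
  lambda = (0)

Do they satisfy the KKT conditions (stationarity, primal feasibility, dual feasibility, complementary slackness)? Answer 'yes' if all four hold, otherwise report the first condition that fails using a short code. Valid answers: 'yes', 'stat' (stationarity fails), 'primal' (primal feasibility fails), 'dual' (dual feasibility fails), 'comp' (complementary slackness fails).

Gradient of f: grad f(x) = Q x + c = (0, 0)
Constraint values g_i(x) = a_i^T x - b_i:
  g_1((-1, 0)) = 1
Stationarity residual: grad f(x) + sum_i lambda_i a_i = (0, 0)
  -> stationarity OK
Primal feasibility (all g_i <= 0): FAILS
Dual feasibility (all lambda_i >= 0): OK
Complementary slackness (lambda_i * g_i(x) = 0 for all i): OK

Verdict: the first failing condition is primal_feasibility -> primal.

primal


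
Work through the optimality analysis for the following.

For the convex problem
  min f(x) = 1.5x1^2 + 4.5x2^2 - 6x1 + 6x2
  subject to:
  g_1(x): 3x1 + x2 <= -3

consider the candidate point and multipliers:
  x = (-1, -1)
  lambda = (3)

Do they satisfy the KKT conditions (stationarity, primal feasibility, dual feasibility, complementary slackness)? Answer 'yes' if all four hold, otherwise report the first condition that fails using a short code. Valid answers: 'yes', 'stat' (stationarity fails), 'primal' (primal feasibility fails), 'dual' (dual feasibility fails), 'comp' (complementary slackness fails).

Gradient of f: grad f(x) = Q x + c = (-9, -3)
Constraint values g_i(x) = a_i^T x - b_i:
  g_1((-1, -1)) = -1
Stationarity residual: grad f(x) + sum_i lambda_i a_i = (0, 0)
  -> stationarity OK
Primal feasibility (all g_i <= 0): OK
Dual feasibility (all lambda_i >= 0): OK
Complementary slackness (lambda_i * g_i(x) = 0 for all i): FAILS

Verdict: the first failing condition is complementary_slackness -> comp.

comp


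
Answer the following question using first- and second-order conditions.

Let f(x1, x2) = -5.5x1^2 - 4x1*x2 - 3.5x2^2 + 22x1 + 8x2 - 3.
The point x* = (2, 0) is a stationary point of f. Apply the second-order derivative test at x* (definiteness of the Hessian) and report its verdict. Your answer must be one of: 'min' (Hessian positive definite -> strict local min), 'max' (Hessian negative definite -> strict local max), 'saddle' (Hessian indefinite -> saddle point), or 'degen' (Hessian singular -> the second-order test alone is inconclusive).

Compute the Hessian H = grad^2 f:
  H = [[-11, -4], [-4, -7]]
Verify stationarity: grad f(x*) = H x* + g = (0, 0).
Eigenvalues of H: -13.4721, -4.5279.
Both eigenvalues < 0, so H is negative definite -> x* is a strict local max.

max


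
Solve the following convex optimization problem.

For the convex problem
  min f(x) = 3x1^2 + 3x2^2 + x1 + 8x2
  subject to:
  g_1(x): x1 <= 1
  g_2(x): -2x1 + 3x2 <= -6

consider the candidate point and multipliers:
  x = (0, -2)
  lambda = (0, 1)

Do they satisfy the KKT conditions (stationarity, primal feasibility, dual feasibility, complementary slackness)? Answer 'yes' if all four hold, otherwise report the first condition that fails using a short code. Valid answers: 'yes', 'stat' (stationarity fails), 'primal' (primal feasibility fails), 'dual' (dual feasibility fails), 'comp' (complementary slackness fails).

Gradient of f: grad f(x) = Q x + c = (1, -4)
Constraint values g_i(x) = a_i^T x - b_i:
  g_1((0, -2)) = -1
  g_2((0, -2)) = 0
Stationarity residual: grad f(x) + sum_i lambda_i a_i = (-1, -1)
  -> stationarity FAILS
Primal feasibility (all g_i <= 0): OK
Dual feasibility (all lambda_i >= 0): OK
Complementary slackness (lambda_i * g_i(x) = 0 for all i): OK

Verdict: the first failing condition is stationarity -> stat.

stat


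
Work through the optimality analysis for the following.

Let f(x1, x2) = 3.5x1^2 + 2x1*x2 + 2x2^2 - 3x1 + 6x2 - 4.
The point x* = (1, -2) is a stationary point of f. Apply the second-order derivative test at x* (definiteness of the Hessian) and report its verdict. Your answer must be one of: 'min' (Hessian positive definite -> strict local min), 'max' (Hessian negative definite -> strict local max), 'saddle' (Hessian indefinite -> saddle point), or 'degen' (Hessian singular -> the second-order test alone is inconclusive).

Compute the Hessian H = grad^2 f:
  H = [[7, 2], [2, 4]]
Verify stationarity: grad f(x*) = H x* + g = (0, 0).
Eigenvalues of H: 3, 8.
Both eigenvalues > 0, so H is positive definite -> x* is a strict local min.

min


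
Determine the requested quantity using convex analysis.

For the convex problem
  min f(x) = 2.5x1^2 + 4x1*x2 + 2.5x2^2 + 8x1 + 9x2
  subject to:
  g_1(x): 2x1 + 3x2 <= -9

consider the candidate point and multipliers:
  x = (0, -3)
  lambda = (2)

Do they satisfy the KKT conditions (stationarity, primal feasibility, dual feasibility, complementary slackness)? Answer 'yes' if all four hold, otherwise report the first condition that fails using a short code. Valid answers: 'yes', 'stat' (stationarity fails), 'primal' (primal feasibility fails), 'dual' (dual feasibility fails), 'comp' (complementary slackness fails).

Gradient of f: grad f(x) = Q x + c = (-4, -6)
Constraint values g_i(x) = a_i^T x - b_i:
  g_1((0, -3)) = 0
Stationarity residual: grad f(x) + sum_i lambda_i a_i = (0, 0)
  -> stationarity OK
Primal feasibility (all g_i <= 0): OK
Dual feasibility (all lambda_i >= 0): OK
Complementary slackness (lambda_i * g_i(x) = 0 for all i): OK

Verdict: yes, KKT holds.

yes


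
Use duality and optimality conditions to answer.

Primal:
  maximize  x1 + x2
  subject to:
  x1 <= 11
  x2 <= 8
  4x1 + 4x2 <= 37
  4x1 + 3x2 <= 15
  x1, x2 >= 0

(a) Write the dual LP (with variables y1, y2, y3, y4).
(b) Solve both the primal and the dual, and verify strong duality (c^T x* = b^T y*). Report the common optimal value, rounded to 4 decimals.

The standard primal-dual pair for 'max c^T x s.t. A x <= b, x >= 0' is:
  Dual:  min b^T y  s.t.  A^T y >= c,  y >= 0.

So the dual LP is:
  minimize  11y1 + 8y2 + 37y3 + 15y4
  subject to:
    y1 + 4y3 + 4y4 >= 1
    y2 + 4y3 + 3y4 >= 1
    y1, y2, y3, y4 >= 0

Solving the primal: x* = (0, 5).
  primal value c^T x* = 5.
Solving the dual: y* = (0, 0, 0, 0.3333).
  dual value b^T y* = 5.
Strong duality: c^T x* = b^T y*. Confirmed.

5


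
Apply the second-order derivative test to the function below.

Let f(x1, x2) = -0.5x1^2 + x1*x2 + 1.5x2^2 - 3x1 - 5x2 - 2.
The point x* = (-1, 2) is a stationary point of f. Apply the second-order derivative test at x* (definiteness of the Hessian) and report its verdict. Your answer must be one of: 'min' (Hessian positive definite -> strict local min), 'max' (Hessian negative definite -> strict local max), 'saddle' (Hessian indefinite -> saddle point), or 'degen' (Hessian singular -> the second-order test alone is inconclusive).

Compute the Hessian H = grad^2 f:
  H = [[-1, 1], [1, 3]]
Verify stationarity: grad f(x*) = H x* + g = (0, 0).
Eigenvalues of H: -1.2361, 3.2361.
Eigenvalues have mixed signs, so H is indefinite -> x* is a saddle point.

saddle


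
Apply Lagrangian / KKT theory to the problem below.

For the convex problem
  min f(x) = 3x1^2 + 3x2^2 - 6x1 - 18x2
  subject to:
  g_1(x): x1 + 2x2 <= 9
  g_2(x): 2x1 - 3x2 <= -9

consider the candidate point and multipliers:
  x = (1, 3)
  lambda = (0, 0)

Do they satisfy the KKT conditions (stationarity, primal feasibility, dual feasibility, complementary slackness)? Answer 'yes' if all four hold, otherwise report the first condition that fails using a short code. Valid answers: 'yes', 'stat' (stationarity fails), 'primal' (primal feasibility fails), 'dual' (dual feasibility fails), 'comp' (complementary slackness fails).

Gradient of f: grad f(x) = Q x + c = (0, 0)
Constraint values g_i(x) = a_i^T x - b_i:
  g_1((1, 3)) = -2
  g_2((1, 3)) = 2
Stationarity residual: grad f(x) + sum_i lambda_i a_i = (0, 0)
  -> stationarity OK
Primal feasibility (all g_i <= 0): FAILS
Dual feasibility (all lambda_i >= 0): OK
Complementary slackness (lambda_i * g_i(x) = 0 for all i): OK

Verdict: the first failing condition is primal_feasibility -> primal.

primal


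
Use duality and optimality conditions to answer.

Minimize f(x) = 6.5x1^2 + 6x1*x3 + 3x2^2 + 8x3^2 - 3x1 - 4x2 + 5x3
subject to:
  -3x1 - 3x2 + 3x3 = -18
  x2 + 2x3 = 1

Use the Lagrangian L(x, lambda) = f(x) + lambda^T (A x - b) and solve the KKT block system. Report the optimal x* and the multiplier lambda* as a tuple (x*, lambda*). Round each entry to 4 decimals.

Form the Lagrangian:
  L(x, lambda) = (1/2) x^T Q x + c^T x + lambda^T (A x - b)
Stationarity (grad_x L = 0): Q x + c + A^T lambda = 0.
Primal feasibility: A x = b.

This gives the KKT block system:
  [ Q   A^T ] [ x     ]   [-c ]
  [ A    0  ] [ lambda ] = [ b ]

Solving the linear system:
  x*      = (1.6269, 3.2487, -1.1244)
  lambda* = (3.8014, -4.0881)
  f(x*)   = 24.5078

x* = (1.6269, 3.2487, -1.1244), lambda* = (3.8014, -4.0881)


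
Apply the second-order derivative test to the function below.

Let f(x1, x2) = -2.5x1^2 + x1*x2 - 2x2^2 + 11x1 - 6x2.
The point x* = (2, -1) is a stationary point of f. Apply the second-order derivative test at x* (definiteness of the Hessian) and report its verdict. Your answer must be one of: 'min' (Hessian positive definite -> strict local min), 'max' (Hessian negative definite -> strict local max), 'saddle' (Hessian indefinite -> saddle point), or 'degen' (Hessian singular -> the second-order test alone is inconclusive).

Compute the Hessian H = grad^2 f:
  H = [[-5, 1], [1, -4]]
Verify stationarity: grad f(x*) = H x* + g = (0, 0).
Eigenvalues of H: -5.618, -3.382.
Both eigenvalues < 0, so H is negative definite -> x* is a strict local max.

max


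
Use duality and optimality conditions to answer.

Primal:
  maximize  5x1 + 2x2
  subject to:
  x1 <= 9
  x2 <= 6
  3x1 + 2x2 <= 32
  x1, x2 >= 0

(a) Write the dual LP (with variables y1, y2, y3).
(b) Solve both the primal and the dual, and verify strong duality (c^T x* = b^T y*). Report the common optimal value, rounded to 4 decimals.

The standard primal-dual pair for 'max c^T x s.t. A x <= b, x >= 0' is:
  Dual:  min b^T y  s.t.  A^T y >= c,  y >= 0.

So the dual LP is:
  minimize  9y1 + 6y2 + 32y3
  subject to:
    y1 + 3y3 >= 5
    y2 + 2y3 >= 2
    y1, y2, y3 >= 0

Solving the primal: x* = (9, 2.5).
  primal value c^T x* = 50.
Solving the dual: y* = (2, 0, 1).
  dual value b^T y* = 50.
Strong duality: c^T x* = b^T y*. Confirmed.

50


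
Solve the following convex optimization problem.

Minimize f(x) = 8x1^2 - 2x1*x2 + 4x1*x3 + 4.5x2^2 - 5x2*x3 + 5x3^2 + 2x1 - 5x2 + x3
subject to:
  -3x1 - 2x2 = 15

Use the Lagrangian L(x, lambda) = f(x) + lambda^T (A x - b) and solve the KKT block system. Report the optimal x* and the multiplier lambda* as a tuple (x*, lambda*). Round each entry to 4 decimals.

Form the Lagrangian:
  L(x, lambda) = (1/2) x^T Q x + c^T x + lambda^T (A x - b)
Stationarity (grad_x L = 0): Q x + c + A^T lambda = 0.
Primal feasibility: A x = b.

This gives the KKT block system:
  [ Q   A^T ] [ x     ]   [-c ]
  [ A    0  ] [ lambda ] = [ b ]

Solving the linear system:
  x*      = (-2.8071, -3.2894, -0.6219)
  lambda* = (-12.9406)
  f(x*)   = 102.1598

x* = (-2.8071, -3.2894, -0.6219), lambda* = (-12.9406)


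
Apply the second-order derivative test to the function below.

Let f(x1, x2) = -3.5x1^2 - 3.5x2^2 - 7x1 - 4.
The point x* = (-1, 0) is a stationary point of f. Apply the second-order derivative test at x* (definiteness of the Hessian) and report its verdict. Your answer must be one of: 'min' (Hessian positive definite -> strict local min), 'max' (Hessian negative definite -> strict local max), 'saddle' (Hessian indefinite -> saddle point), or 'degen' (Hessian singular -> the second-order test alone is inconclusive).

Compute the Hessian H = grad^2 f:
  H = [[-7, 0], [0, -7]]
Verify stationarity: grad f(x*) = H x* + g = (0, 0).
Eigenvalues of H: -7, -7.
Both eigenvalues < 0, so H is negative definite -> x* is a strict local max.

max


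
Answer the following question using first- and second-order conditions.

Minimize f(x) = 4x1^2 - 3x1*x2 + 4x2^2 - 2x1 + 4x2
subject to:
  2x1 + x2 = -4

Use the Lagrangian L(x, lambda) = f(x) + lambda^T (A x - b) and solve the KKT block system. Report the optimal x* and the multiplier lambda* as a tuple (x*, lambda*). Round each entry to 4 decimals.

Form the Lagrangian:
  L(x, lambda) = (1/2) x^T Q x + c^T x + lambda^T (A x - b)
Stationarity (grad_x L = 0): Q x + c + A^T lambda = 0.
Primal feasibility: A x = b.

This gives the KKT block system:
  [ Q   A^T ] [ x     ]   [-c ]
  [ A    0  ] [ lambda ] = [ b ]

Solving the linear system:
  x*      = (-1.2692, -1.4615)
  lambda* = (3.8846)
  f(x*)   = 6.1154

x* = (-1.2692, -1.4615), lambda* = (3.8846)


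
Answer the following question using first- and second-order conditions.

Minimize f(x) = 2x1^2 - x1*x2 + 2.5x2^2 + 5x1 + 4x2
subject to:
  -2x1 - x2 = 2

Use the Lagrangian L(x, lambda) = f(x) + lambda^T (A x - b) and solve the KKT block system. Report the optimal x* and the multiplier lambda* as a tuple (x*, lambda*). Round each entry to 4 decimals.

Form the Lagrangian:
  L(x, lambda) = (1/2) x^T Q x + c^T x + lambda^T (A x - b)
Stationarity (grad_x L = 0): Q x + c + A^T lambda = 0.
Primal feasibility: A x = b.

This gives the KKT block system:
  [ Q   A^T ] [ x     ]   [-c ]
  [ A    0  ] [ lambda ] = [ b ]

Solving the linear system:
  x*      = (-0.6786, -0.6429)
  lambda* = (1.4643)
  f(x*)   = -4.4464

x* = (-0.6786, -0.6429), lambda* = (1.4643)


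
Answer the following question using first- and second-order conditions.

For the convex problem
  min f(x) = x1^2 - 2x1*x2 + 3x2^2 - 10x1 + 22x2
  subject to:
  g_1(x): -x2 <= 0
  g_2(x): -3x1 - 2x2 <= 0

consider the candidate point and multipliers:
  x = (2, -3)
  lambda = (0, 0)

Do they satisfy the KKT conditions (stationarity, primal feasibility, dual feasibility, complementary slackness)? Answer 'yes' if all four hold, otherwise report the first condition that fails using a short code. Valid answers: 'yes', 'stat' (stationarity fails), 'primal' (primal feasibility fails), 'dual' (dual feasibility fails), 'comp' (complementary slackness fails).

Gradient of f: grad f(x) = Q x + c = (0, 0)
Constraint values g_i(x) = a_i^T x - b_i:
  g_1((2, -3)) = 3
  g_2((2, -3)) = 0
Stationarity residual: grad f(x) + sum_i lambda_i a_i = (0, 0)
  -> stationarity OK
Primal feasibility (all g_i <= 0): FAILS
Dual feasibility (all lambda_i >= 0): OK
Complementary slackness (lambda_i * g_i(x) = 0 for all i): OK

Verdict: the first failing condition is primal_feasibility -> primal.

primal


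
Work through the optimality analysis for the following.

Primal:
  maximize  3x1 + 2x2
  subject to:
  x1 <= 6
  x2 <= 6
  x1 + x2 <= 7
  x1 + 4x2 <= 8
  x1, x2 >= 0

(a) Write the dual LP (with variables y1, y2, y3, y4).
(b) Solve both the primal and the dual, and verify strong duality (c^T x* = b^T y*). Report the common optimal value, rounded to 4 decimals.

The standard primal-dual pair for 'max c^T x s.t. A x <= b, x >= 0' is:
  Dual:  min b^T y  s.t.  A^T y >= c,  y >= 0.

So the dual LP is:
  minimize  6y1 + 6y2 + 7y3 + 8y4
  subject to:
    y1 + y3 + y4 >= 3
    y2 + y3 + 4y4 >= 2
    y1, y2, y3, y4 >= 0

Solving the primal: x* = (6, 0.5).
  primal value c^T x* = 19.
Solving the dual: y* = (2.5, 0, 0, 0.5).
  dual value b^T y* = 19.
Strong duality: c^T x* = b^T y*. Confirmed.

19


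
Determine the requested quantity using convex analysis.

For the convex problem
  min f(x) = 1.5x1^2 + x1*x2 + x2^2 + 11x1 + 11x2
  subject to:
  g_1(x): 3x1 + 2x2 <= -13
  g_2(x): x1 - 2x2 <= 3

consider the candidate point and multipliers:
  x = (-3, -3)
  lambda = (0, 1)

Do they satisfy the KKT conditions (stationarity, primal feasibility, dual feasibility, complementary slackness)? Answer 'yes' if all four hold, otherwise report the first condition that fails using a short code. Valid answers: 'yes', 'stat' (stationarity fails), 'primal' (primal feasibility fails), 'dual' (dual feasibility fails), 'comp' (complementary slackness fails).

Gradient of f: grad f(x) = Q x + c = (-1, 2)
Constraint values g_i(x) = a_i^T x - b_i:
  g_1((-3, -3)) = -2
  g_2((-3, -3)) = 0
Stationarity residual: grad f(x) + sum_i lambda_i a_i = (0, 0)
  -> stationarity OK
Primal feasibility (all g_i <= 0): OK
Dual feasibility (all lambda_i >= 0): OK
Complementary slackness (lambda_i * g_i(x) = 0 for all i): OK

Verdict: yes, KKT holds.

yes


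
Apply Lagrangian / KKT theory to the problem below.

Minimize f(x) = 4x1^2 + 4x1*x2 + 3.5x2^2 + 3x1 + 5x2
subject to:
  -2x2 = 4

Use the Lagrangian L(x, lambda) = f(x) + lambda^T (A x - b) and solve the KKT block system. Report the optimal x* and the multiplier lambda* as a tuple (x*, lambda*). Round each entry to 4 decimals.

Form the Lagrangian:
  L(x, lambda) = (1/2) x^T Q x + c^T x + lambda^T (A x - b)
Stationarity (grad_x L = 0): Q x + c + A^T lambda = 0.
Primal feasibility: A x = b.

This gives the KKT block system:
  [ Q   A^T ] [ x     ]   [-c ]
  [ A    0  ] [ lambda ] = [ b ]

Solving the linear system:
  x*      = (0.625, -2)
  lambda* = (-3.25)
  f(x*)   = 2.4375

x* = (0.625, -2), lambda* = (-3.25)


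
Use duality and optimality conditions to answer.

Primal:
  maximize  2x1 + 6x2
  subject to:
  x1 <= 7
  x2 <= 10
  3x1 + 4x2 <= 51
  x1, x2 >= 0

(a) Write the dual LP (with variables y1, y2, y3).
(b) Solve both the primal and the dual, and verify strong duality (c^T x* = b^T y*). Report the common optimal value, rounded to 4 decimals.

The standard primal-dual pair for 'max c^T x s.t. A x <= b, x >= 0' is:
  Dual:  min b^T y  s.t.  A^T y >= c,  y >= 0.

So the dual LP is:
  minimize  7y1 + 10y2 + 51y3
  subject to:
    y1 + 3y3 >= 2
    y2 + 4y3 >= 6
    y1, y2, y3 >= 0

Solving the primal: x* = (3.6667, 10).
  primal value c^T x* = 67.3333.
Solving the dual: y* = (0, 3.3333, 0.6667).
  dual value b^T y* = 67.3333.
Strong duality: c^T x* = b^T y*. Confirmed.

67.3333


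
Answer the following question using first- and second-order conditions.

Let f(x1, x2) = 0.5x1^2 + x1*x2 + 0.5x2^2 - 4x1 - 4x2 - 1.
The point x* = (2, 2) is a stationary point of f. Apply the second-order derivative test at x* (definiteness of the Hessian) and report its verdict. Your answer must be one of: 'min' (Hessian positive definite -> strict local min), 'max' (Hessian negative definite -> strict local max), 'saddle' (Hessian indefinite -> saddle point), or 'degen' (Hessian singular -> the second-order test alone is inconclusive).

Compute the Hessian H = grad^2 f:
  H = [[1, 1], [1, 1]]
Verify stationarity: grad f(x*) = H x* + g = (0, 0).
Eigenvalues of H: 0, 2.
H has a zero eigenvalue (singular; positive semidefinite but not definite), so H is neither positive definite, negative definite, nor indefinite. The second-order test alone is inconclusive -> degen.
(Indeed, f is constant along the null direction of H through x*, so x* is not a strict local extremum.)

degen


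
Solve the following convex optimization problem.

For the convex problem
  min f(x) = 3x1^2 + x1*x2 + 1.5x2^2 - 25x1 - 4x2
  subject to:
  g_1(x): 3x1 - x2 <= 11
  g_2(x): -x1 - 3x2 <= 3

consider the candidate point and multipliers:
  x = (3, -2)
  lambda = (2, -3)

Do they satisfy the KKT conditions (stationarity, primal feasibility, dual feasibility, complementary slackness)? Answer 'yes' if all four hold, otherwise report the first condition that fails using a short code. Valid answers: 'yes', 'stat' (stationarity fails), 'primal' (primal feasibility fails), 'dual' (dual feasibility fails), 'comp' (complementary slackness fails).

Gradient of f: grad f(x) = Q x + c = (-9, -7)
Constraint values g_i(x) = a_i^T x - b_i:
  g_1((3, -2)) = 0
  g_2((3, -2)) = 0
Stationarity residual: grad f(x) + sum_i lambda_i a_i = (0, 0)
  -> stationarity OK
Primal feasibility (all g_i <= 0): OK
Dual feasibility (all lambda_i >= 0): FAILS
Complementary slackness (lambda_i * g_i(x) = 0 for all i): OK

Verdict: the first failing condition is dual_feasibility -> dual.

dual


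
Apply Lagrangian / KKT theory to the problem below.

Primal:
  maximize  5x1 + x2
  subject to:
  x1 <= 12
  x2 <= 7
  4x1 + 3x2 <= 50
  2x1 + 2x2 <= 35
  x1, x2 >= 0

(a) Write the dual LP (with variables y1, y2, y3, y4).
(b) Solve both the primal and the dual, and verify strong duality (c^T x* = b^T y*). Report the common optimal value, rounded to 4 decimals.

The standard primal-dual pair for 'max c^T x s.t. A x <= b, x >= 0' is:
  Dual:  min b^T y  s.t.  A^T y >= c,  y >= 0.

So the dual LP is:
  minimize  12y1 + 7y2 + 50y3 + 35y4
  subject to:
    y1 + 4y3 + 2y4 >= 5
    y2 + 3y3 + 2y4 >= 1
    y1, y2, y3, y4 >= 0

Solving the primal: x* = (12, 0.6667).
  primal value c^T x* = 60.6667.
Solving the dual: y* = (3.6667, 0, 0.3333, 0).
  dual value b^T y* = 60.6667.
Strong duality: c^T x* = b^T y*. Confirmed.

60.6667


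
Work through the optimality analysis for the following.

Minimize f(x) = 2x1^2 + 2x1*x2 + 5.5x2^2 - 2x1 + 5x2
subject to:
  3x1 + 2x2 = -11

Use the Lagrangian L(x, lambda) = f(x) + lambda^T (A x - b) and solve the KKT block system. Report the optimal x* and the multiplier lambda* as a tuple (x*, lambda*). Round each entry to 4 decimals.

Form the Lagrangian:
  L(x, lambda) = (1/2) x^T Q x + c^T x + lambda^T (A x - b)
Stationarity (grad_x L = 0): Q x + c + A^T lambda = 0.
Primal feasibility: A x = b.

This gives the KKT block system:
  [ Q   A^T ] [ x     ]   [-c ]
  [ A    0  ] [ lambda ] = [ b ]

Solving the linear system:
  x*      = (-3.0879, -0.8681)
  lambda* = (5.3626)
  f(x*)   = 30.4121

x* = (-3.0879, -0.8681), lambda* = (5.3626)


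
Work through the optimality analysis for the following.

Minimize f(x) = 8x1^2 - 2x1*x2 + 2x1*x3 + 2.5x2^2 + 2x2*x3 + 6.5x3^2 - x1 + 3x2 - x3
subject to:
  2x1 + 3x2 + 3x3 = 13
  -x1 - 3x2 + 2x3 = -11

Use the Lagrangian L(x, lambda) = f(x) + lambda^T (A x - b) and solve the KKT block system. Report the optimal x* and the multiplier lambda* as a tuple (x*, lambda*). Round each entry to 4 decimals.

Form the Lagrangian:
  L(x, lambda) = (1/2) x^T Q x + c^T x + lambda^T (A x - b)
Stationarity (grad_x L = 0): Q x + c + A^T lambda = 0.
Primal feasibility: A x = b.

This gives the KKT block system:
  [ Q   A^T ] [ x     ]   [-c ]
  [ A    0  ] [ lambda ] = [ b ]

Solving the linear system:
  x*      = (1.1251, 3.4083, 0.175)
  lambda* = (-4.4872, 1.56)
  f(x*)   = 42.2088

x* = (1.1251, 3.4083, 0.175), lambda* = (-4.4872, 1.56)


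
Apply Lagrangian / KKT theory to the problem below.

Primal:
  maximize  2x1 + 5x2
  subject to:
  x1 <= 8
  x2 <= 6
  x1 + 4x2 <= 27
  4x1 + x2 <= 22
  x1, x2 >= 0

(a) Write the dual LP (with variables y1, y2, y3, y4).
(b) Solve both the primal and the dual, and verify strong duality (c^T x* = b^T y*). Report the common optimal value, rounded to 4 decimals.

The standard primal-dual pair for 'max c^T x s.t. A x <= b, x >= 0' is:
  Dual:  min b^T y  s.t.  A^T y >= c,  y >= 0.

So the dual LP is:
  minimize  8y1 + 6y2 + 27y3 + 22y4
  subject to:
    y1 + y3 + 4y4 >= 2
    y2 + 4y3 + y4 >= 5
    y1, y2, y3, y4 >= 0

Solving the primal: x* = (4.0667, 5.7333).
  primal value c^T x* = 36.8.
Solving the dual: y* = (0, 0, 1.2, 0.2).
  dual value b^T y* = 36.8.
Strong duality: c^T x* = b^T y*. Confirmed.

36.8


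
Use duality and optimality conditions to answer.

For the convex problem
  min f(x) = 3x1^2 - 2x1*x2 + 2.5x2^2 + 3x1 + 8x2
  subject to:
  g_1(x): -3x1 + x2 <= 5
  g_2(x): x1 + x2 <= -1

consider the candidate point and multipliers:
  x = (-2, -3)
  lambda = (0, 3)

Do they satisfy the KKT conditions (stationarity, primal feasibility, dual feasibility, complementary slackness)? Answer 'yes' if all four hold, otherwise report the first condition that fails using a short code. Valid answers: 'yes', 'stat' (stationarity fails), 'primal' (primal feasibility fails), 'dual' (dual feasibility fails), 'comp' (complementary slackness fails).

Gradient of f: grad f(x) = Q x + c = (-3, -3)
Constraint values g_i(x) = a_i^T x - b_i:
  g_1((-2, -3)) = -2
  g_2((-2, -3)) = -4
Stationarity residual: grad f(x) + sum_i lambda_i a_i = (0, 0)
  -> stationarity OK
Primal feasibility (all g_i <= 0): OK
Dual feasibility (all lambda_i >= 0): OK
Complementary slackness (lambda_i * g_i(x) = 0 for all i): FAILS

Verdict: the first failing condition is complementary_slackness -> comp.

comp
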